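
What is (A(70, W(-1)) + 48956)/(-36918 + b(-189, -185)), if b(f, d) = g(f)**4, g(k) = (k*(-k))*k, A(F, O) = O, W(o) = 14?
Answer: 48970/2077502954475116767205513403 ≈ 2.3572e-23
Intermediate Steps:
g(k) = -k**3 (g(k) = (-k**2)*k = -k**3)
b(f, d) = f**12 (b(f, d) = (-f**3)**4 = f**12)
(A(70, W(-1)) + 48956)/(-36918 + b(-189, -185)) = (14 + 48956)/(-36918 + (-189)**12) = 48970/(-36918 + 2077502954475116767205550321) = 48970/2077502954475116767205513403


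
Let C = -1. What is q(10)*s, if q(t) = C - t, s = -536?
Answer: 5896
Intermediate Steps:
q(t) = -1 - t
q(10)*s = (-1 - 1*10)*(-536) = (-1 - 10)*(-536) = -11*(-536) = 5896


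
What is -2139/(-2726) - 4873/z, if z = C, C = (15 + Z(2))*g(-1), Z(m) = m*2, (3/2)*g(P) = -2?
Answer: 20006979/103588 ≈ 193.14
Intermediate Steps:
g(P) = -4/3 (g(P) = (⅔)*(-2) = -4/3)
Z(m) = 2*m
C = -76/3 (C = (15 + 2*2)*(-4/3) = (15 + 4)*(-4/3) = 19*(-4/3) = -76/3 ≈ -25.333)
z = -76/3 ≈ -25.333
-2139/(-2726) - 4873/z = -2139/(-2726) - 4873/(-76/3) = -2139*(-1/2726) - 4873*(-3/76) = 2139/2726 + 14619/76 = 20006979/103588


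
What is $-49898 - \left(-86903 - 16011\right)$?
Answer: $53016$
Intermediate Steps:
$-49898 - \left(-86903 - 16011\right) = -49898 - -102914 = -49898 + 102914 = 53016$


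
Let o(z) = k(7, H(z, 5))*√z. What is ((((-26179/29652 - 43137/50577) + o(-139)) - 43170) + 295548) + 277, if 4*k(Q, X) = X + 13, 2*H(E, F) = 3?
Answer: 126302141927671/499903068 + 29*I*√139/8 ≈ 2.5265e+5 + 42.738*I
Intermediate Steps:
H(E, F) = 3/2 (H(E, F) = (½)*3 = 3/2)
k(Q, X) = 13/4 + X/4 (k(Q, X) = (X + 13)/4 = (13 + X)/4 = 13/4 + X/4)
o(z) = 29*√z/8 (o(z) = (13/4 + (¼)*(3/2))*√z = (13/4 + 3/8)*√z = 29*√z/8)
((((-26179/29652 - 43137/50577) + o(-139)) - 43170) + 295548) + 277 = ((((-26179/29652 - 43137/50577) + 29*√(-139)/8) - 43170) + 295548) + 277 = ((((-26179*1/29652 - 43137*1/50577) + 29*(I*√139)/8) - 43170) + 295548) + 277 = ((((-26179/29652 - 14379/16859) + 29*I*√139/8) - 43170) + 295548) + 277 = (((-867717869/499903068 + 29*I*√139/8) - 43170) + 295548) + 277 = ((-21581683163429/499903068 + 29*I*√139/8) + 295548) + 277 = (126163668777835/499903068 + 29*I*√139/8) + 277 = 126302141927671/499903068 + 29*I*√139/8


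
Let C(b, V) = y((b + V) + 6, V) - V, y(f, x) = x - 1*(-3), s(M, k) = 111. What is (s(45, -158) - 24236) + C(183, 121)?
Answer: -24122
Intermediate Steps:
y(f, x) = 3 + x (y(f, x) = x + 3 = 3 + x)
C(b, V) = 3 (C(b, V) = (3 + V) - V = 3)
(s(45, -158) - 24236) + C(183, 121) = (111 - 24236) + 3 = -24125 + 3 = -24122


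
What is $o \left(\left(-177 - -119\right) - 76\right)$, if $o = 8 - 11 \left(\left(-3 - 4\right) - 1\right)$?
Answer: $-12864$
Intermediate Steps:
$o = 96$ ($o = 8 - 11 \left(-7 - 1\right) = 8 - -88 = 8 + 88 = 96$)
$o \left(\left(-177 - -119\right) - 76\right) = 96 \left(\left(-177 - -119\right) - 76\right) = 96 \left(\left(-177 + 119\right) - 76\right) = 96 \left(-58 - 76\right) = 96 \left(-134\right) = -12864$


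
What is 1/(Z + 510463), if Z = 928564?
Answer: 1/1439027 ≈ 6.9491e-7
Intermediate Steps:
1/(Z + 510463) = 1/(928564 + 510463) = 1/1439027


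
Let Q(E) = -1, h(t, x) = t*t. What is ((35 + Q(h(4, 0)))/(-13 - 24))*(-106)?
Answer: 3604/37 ≈ 97.405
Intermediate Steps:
h(t, x) = t²
((35 + Q(h(4, 0)))/(-13 - 24))*(-106) = ((35 - 1)/(-13 - 24))*(-106) = (34/(-37))*(-106) = (34*(-1/37))*(-106) = -34/37*(-106) = 3604/37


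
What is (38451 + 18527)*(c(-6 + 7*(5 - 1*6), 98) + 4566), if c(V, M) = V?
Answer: 259420834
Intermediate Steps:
(38451 + 18527)*(c(-6 + 7*(5 - 1*6), 98) + 4566) = (38451 + 18527)*((-6 + 7*(5 - 1*6)) + 4566) = 56978*((-6 + 7*(5 - 6)) + 4566) = 56978*((-6 + 7*(-1)) + 4566) = 56978*((-6 - 7) + 4566) = 56978*(-13 + 4566) = 56978*4553 = 259420834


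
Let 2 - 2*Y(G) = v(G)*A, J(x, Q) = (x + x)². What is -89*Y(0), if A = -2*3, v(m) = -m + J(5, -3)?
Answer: -26789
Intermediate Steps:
J(x, Q) = 4*x² (J(x, Q) = (2*x)² = 4*x²)
v(m) = 100 - m (v(m) = -m + 4*5² = -m + 4*25 = -m + 100 = 100 - m)
A = -6
Y(G) = 301 - 3*G (Y(G) = 1 - (100 - G)*(-6)/2 = 1 - (-600 + 6*G)/2 = 1 + (300 - 3*G) = 301 - 3*G)
-89*Y(0) = -89*(301 - 3*0) = -89*(301 + 0) = -89*301 = -26789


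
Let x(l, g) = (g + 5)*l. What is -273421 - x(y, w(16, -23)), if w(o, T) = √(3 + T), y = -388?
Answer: -271481 + 776*I*√5 ≈ -2.7148e+5 + 1735.2*I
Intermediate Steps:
x(l, g) = l*(5 + g) (x(l, g) = (5 + g)*l = l*(5 + g))
-273421 - x(y, w(16, -23)) = -273421 - (-388)*(5 + √(3 - 23)) = -273421 - (-388)*(5 + √(-20)) = -273421 - (-388)*(5 + 2*I*√5) = -273421 - (-1940 - 776*I*√5) = -273421 + (1940 + 776*I*√5) = -271481 + 776*I*√5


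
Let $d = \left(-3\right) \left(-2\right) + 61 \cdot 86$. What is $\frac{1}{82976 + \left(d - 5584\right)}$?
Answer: $\frac{1}{82644} \approx 1.21 \cdot 10^{-5}$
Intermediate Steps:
$d = 5252$ ($d = 6 + 5246 = 5252$)
$\frac{1}{82976 + \left(d - 5584\right)} = \frac{1}{82976 + \left(5252 - 5584\right)} = \frac{1}{82976 - 332} = \frac{1}{82644}$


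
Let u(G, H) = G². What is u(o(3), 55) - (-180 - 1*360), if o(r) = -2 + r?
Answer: 541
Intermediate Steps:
u(o(3), 55) - (-180 - 1*360) = (-2 + 3)² - (-180 - 1*360) = 1² - (-180 - 360) = 1 - 1*(-540) = 1 + 540 = 541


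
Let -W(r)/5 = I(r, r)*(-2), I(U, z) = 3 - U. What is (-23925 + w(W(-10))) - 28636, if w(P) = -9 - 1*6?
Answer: -52576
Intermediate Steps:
W(r) = 30 - 10*r (W(r) = -5*(3 - r)*(-2) = -5*(-6 + 2*r) = 30 - 10*r)
w(P) = -15 (w(P) = -9 - 6 = -15)
(-23925 + w(W(-10))) - 28636 = (-23925 - 15) - 28636 = -23940 - 28636 = -52576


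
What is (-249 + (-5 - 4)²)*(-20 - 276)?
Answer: 49728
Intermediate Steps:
(-249 + (-5 - 4)²)*(-20 - 276) = (-249 + (-9)²)*(-296) = (-249 + 81)*(-296) = -168*(-296) = 49728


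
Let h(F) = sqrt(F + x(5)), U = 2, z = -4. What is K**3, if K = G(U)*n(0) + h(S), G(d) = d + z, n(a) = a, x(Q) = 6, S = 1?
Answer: 7*sqrt(7) ≈ 18.520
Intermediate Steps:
G(d) = -4 + d (G(d) = d - 4 = -4 + d)
h(F) = sqrt(6 + F) (h(F) = sqrt(F + 6) = sqrt(6 + F))
K = sqrt(7) (K = (-4 + 2)*0 + sqrt(6 + 1) = -2*0 + sqrt(7) = 0 + sqrt(7) = sqrt(7) ≈ 2.6458)
K**3 = (sqrt(7))**3 = 7*sqrt(7)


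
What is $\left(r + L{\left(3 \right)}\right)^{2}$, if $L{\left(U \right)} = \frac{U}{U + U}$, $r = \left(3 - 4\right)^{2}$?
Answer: $\frac{9}{4} \approx 2.25$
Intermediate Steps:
$r = 1$ ($r = \left(-1\right)^{2} = 1$)
$L{\left(U \right)} = \frac{1}{2}$ ($L{\left(U \right)} = \frac{U}{2 U} = U \frac{1}{2 U} = \frac{1}{2}$)
$\left(r + L{\left(3 \right)}\right)^{2} = \left(1 + \frac{1}{2}\right)^{2} = \left(\frac{3}{2}\right)^{2} = \frac{9}{4}$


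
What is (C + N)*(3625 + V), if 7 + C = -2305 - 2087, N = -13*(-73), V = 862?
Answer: -15480150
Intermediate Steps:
N = 949
C = -4399 (C = -7 + (-2305 - 2087) = -7 - 4392 = -4399)
(C + N)*(3625 + V) = (-4399 + 949)*(3625 + 862) = -3450*4487 = -15480150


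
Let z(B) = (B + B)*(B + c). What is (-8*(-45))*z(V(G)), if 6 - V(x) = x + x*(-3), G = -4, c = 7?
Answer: -7200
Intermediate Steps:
V(x) = 6 + 2*x (V(x) = 6 - (x + x*(-3)) = 6 - (x - 3*x) = 6 - (-2)*x = 6 + 2*x)
z(B) = 2*B*(7 + B) (z(B) = (B + B)*(B + 7) = (2*B)*(7 + B) = 2*B*(7 + B))
(-8*(-45))*z(V(G)) = (-8*(-45))*(2*(6 + 2*(-4))*(7 + (6 + 2*(-4)))) = 360*(2*(6 - 8)*(7 + (6 - 8))) = 360*(2*(-2)*(7 - 2)) = 360*(2*(-2)*5) = 360*(-20) = -7200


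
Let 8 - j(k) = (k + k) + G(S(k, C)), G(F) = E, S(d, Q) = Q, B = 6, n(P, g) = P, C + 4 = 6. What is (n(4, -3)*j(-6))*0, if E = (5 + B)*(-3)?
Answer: 0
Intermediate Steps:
C = 2 (C = -4 + 6 = 2)
E = -33 (E = (5 + 6)*(-3) = 11*(-3) = -33)
G(F) = -33
j(k) = 41 - 2*k (j(k) = 8 - ((k + k) - 33) = 8 - (2*k - 33) = 8 - (-33 + 2*k) = 8 + (33 - 2*k) = 41 - 2*k)
(n(4, -3)*j(-6))*0 = (4*(41 - 2*(-6)))*0 = (4*(41 + 12))*0 = (4*53)*0 = 212*0 = 0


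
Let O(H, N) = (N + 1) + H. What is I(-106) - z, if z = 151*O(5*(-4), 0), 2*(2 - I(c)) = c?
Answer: 2924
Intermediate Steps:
I(c) = 2 - c/2
O(H, N) = 1 + H + N (O(H, N) = (1 + N) + H = 1 + H + N)
z = -2869 (z = 151*(1 + 5*(-4) + 0) = 151*(1 - 20 + 0) = 151*(-19) = -2869)
I(-106) - z = (2 - 1/2*(-106)) - 1*(-2869) = (2 + 53) + 2869 = 55 + 2869 = 2924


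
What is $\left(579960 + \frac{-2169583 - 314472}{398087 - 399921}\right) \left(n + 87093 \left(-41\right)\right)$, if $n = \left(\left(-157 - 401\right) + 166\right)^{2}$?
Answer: $- \frac{520446776898365}{262} \approx -1.9864 \cdot 10^{12}$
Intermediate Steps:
$n = 153664$ ($n = \left(\left(-157 - 401\right) + 166\right)^{2} = \left(-558 + 166\right)^{2} = \left(-392\right)^{2} = 153664$)
$\left(579960 + \frac{-2169583 - 314472}{398087 - 399921}\right) \left(n + 87093 \left(-41\right)\right) = \left(579960 + \frac{-2169583 - 314472}{398087 - 399921}\right) \left(153664 + 87093 \left(-41\right)\right) = \left(579960 - \frac{2484055}{-1834}\right) \left(153664 - 3570813\right) = \left(579960 - - \frac{354865}{262}\right) \left(-3417149\right) = \left(579960 + \frac{354865}{262}\right) \left(-3417149\right) = \frac{152304385}{262} \left(-3417149\right) = - \frac{520446776898365}{262}$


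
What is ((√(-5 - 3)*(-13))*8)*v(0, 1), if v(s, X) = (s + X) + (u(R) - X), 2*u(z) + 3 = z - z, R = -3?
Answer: 312*I*√2 ≈ 441.23*I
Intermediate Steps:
u(z) = -3/2 (u(z) = -3/2 + (z - z)/2 = -3/2 + (½)*0 = -3/2 + 0 = -3/2)
v(s, X) = -3/2 + s (v(s, X) = (s + X) + (-3/2 - X) = (X + s) + (-3/2 - X) = -3/2 + s)
((√(-5 - 3)*(-13))*8)*v(0, 1) = ((√(-5 - 3)*(-13))*8)*(-3/2 + 0) = ((√(-8)*(-13))*8)*(-3/2) = (((2*I*√2)*(-13))*8)*(-3/2) = (-26*I*√2*8)*(-3/2) = -208*I*√2*(-3/2) = 312*I*√2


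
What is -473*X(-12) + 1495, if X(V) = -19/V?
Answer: 8953/12 ≈ 746.08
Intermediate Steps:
-473*X(-12) + 1495 = -(-8987)/(-12) + 1495 = -(-8987)*(-1)/12 + 1495 = -473*19/12 + 1495 = -8987/12 + 1495 = 8953/12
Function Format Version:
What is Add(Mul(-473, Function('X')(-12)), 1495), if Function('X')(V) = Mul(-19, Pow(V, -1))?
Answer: Rational(8953, 12) ≈ 746.08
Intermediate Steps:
Add(Mul(-473, Function('X')(-12)), 1495) = Add(Mul(-473, Mul(-19, Pow(-12, -1))), 1495) = Add(Mul(-473, Mul(-19, Rational(-1, 12))), 1495) = Add(Mul(-473, Rational(19, 12)), 1495) = Add(Rational(-8987, 12), 1495) = Rational(8953, 12)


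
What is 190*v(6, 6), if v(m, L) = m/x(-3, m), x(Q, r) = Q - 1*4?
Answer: -1140/7 ≈ -162.86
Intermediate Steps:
x(Q, r) = -4 + Q (x(Q, r) = Q - 4 = -4 + Q)
v(m, L) = -m/7 (v(m, L) = m/(-4 - 3) = m/(-7) = m*(-⅐) = -m/7)
190*v(6, 6) = 190*(-⅐*6) = 190*(-6/7) = -1140/7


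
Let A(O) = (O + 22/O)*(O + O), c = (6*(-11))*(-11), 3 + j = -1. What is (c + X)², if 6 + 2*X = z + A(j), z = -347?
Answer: 1380625/4 ≈ 3.4516e+5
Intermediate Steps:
j = -4 (j = -3 - 1 = -4)
c = 726 (c = -66*(-11) = 726)
A(O) = 2*O*(O + 22/O) (A(O) = (O + 22/O)*(2*O) = 2*O*(O + 22/O))
X = -277/2 (X = -3 + (-347 + (44 + 2*(-4)²))/2 = -3 + (-347 + (44 + 2*16))/2 = -3 + (-347 + (44 + 32))/2 = -3 + (-347 + 76)/2 = -3 + (½)*(-271) = -3 - 271/2 = -277/2 ≈ -138.50)
(c + X)² = (726 - 277/2)² = (1175/2)² = 1380625/4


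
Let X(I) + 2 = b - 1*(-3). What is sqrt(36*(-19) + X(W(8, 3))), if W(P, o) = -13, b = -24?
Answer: I*sqrt(707) ≈ 26.589*I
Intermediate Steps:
X(I) = -23 (X(I) = -2 + (-24 - 1*(-3)) = -2 + (-24 + 3) = -2 - 21 = -23)
sqrt(36*(-19) + X(W(8, 3))) = sqrt(36*(-19) - 23) = sqrt(-684 - 23) = sqrt(-707) = I*sqrt(707)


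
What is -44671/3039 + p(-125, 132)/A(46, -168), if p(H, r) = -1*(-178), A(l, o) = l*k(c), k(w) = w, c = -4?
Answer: -4380203/279588 ≈ -15.667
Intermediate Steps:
A(l, o) = -4*l (A(l, o) = l*(-4) = -4*l)
p(H, r) = 178
-44671/3039 + p(-125, 132)/A(46, -168) = -44671/3039 + 178/((-4*46)) = -44671*1/3039 + 178/(-184) = -44671/3039 + 178*(-1/184) = -44671/3039 - 89/92 = -4380203/279588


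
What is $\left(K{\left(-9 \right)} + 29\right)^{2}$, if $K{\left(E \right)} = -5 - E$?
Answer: $1089$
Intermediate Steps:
$\left(K{\left(-9 \right)} + 29\right)^{2} = \left(\left(-5 - -9\right) + 29\right)^{2} = \left(\left(-5 + 9\right) + 29\right)^{2} = \left(4 + 29\right)^{2} = 33^{2} = 1089$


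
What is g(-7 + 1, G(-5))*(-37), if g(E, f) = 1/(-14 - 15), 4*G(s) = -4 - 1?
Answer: 37/29 ≈ 1.2759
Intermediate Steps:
G(s) = -5/4 (G(s) = (-4 - 1)/4 = (¼)*(-5) = -5/4)
g(E, f) = -1/29 (g(E, f) = 1/(-29) = -1/29)
g(-7 + 1, G(-5))*(-37) = -1/29*(-37) = 37/29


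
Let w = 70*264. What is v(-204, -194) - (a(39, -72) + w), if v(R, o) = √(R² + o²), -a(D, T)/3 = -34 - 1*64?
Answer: -18774 + 2*√19813 ≈ -18492.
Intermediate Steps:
a(D, T) = 294 (a(D, T) = -3*(-34 - 1*64) = -3*(-34 - 64) = -3*(-98) = 294)
w = 18480
v(-204, -194) - (a(39, -72) + w) = √((-204)² + (-194)²) - (294 + 18480) = √(41616 + 37636) - 1*18774 = √79252 - 18774 = 2*√19813 - 18774 = -18774 + 2*√19813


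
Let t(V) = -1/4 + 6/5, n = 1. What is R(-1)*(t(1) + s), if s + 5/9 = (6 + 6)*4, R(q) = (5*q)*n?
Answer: -8711/36 ≈ -241.97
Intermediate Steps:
t(V) = 19/20 (t(V) = -1*1/4 + 6*(1/5) = -1/4 + 6/5 = 19/20)
R(q) = 5*q (R(q) = (5*q)*1 = 5*q)
s = 427/9 (s = -5/9 + (6 + 6)*4 = -5/9 + 12*4 = -5/9 + 48 = 427/9 ≈ 47.444)
R(-1)*(t(1) + s) = (5*(-1))*(19/20 + 427/9) = -5*8711/180 = -8711/36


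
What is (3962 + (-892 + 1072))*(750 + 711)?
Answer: 6051462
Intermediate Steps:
(3962 + (-892 + 1072))*(750 + 711) = (3962 + 180)*1461 = 4142*1461 = 6051462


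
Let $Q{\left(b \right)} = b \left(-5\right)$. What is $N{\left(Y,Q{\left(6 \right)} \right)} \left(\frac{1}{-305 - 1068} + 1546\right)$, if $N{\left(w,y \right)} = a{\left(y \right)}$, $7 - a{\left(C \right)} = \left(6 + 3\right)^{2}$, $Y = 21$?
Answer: $- \frac{157076618}{1373} \approx -1.144 \cdot 10^{5}$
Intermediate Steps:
$Q{\left(b \right)} = - 5 b$
$a{\left(C \right)} = -74$ ($a{\left(C \right)} = 7 - \left(6 + 3\right)^{2} = 7 - 9^{2} = 7 - 81 = -74$)
$N{\left(w,y \right)} = -74$
$N{\left(Y,Q{\left(6 \right)} \right)} \left(\frac{1}{-305 - 1068} + 1546\right) = - 74 \left(\frac{1}{-305 - 1068} + 1546\right) = - 74 \left(\frac{1}{-1373} + 1546\right) = - 74 \left(- \frac{1}{1373} + 1546\right) = \left(-74\right) \frac{2122657}{1373} = - \frac{157076618}{1373}$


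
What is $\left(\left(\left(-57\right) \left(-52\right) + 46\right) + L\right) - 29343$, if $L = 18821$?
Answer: $-7512$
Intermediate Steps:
$\left(\left(\left(-57\right) \left(-52\right) + 46\right) + L\right) - 29343 = \left(\left(\left(-57\right) \left(-52\right) + 46\right) + 18821\right) - 29343 = \left(\left(2964 + 46\right) + 18821\right) - 29343 = \left(3010 + 18821\right) - 29343 = 21831 - 29343 = -7512$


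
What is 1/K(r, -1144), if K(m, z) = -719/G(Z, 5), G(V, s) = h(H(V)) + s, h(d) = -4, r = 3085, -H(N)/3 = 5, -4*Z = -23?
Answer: -1/719 ≈ -0.0013908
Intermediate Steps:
Z = 23/4 (Z = -¼*(-23) = 23/4 ≈ 5.7500)
H(N) = -15 (H(N) = -3*5 = -15)
G(V, s) = -4 + s
K(m, z) = -719 (K(m, z) = -719/(-4 + 5) = -719/1 = -719*1 = -719)
1/K(r, -1144) = 1/(-719) = -1/719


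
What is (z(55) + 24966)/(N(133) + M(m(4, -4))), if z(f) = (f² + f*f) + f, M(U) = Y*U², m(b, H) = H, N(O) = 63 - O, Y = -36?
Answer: -31071/646 ≈ -48.098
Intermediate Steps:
M(U) = -36*U²
z(f) = f + 2*f² (z(f) = (f² + f²) + f = 2*f² + f = f + 2*f²)
(z(55) + 24966)/(N(133) + M(m(4, -4))) = (55*(1 + 2*55) + 24966)/((63 - 1*133) - 36*(-4)²) = (55*(1 + 110) + 24966)/((63 - 133) - 36*16) = (55*111 + 24966)/(-70 - 576) = (6105 + 24966)/(-646) = 31071*(-1/646) = -31071/646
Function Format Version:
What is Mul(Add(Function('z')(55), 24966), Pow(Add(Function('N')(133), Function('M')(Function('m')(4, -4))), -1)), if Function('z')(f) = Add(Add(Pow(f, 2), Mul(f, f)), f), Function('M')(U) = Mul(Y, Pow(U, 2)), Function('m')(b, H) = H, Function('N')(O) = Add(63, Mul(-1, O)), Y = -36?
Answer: Rational(-31071, 646) ≈ -48.098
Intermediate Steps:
Function('M')(U) = Mul(-36, Pow(U, 2))
Function('z')(f) = Add(f, Mul(2, Pow(f, 2))) (Function('z')(f) = Add(Add(Pow(f, 2), Pow(f, 2)), f) = Add(Mul(2, Pow(f, 2)), f) = Add(f, Mul(2, Pow(f, 2))))
Mul(Add(Function('z')(55), 24966), Pow(Add(Function('N')(133), Function('M')(Function('m')(4, -4))), -1)) = Mul(Add(Mul(55, Add(1, Mul(2, 55))), 24966), Pow(Add(Add(63, Mul(-1, 133)), Mul(-36, Pow(-4, 2))), -1)) = Mul(Add(Mul(55, Add(1, 110)), 24966), Pow(Add(Add(63, -133), Mul(-36, 16)), -1)) = Mul(Add(Mul(55, 111), 24966), Pow(Add(-70, -576), -1)) = Mul(Add(6105, 24966), Pow(-646, -1)) = Mul(31071, Rational(-1, 646)) = Rational(-31071, 646)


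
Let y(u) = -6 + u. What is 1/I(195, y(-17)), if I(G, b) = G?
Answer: 1/195 ≈ 0.0051282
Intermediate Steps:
1/I(195, y(-17)) = 1/195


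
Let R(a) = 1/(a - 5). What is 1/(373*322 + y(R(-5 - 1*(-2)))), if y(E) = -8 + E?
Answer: 8/960783 ≈ 8.3265e-6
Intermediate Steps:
R(a) = 1/(-5 + a)
1/(373*322 + y(R(-5 - 1*(-2)))) = 1/(373*322 + (-8 + 1/(-5 + (-5 - 1*(-2))))) = 1/(120106 + (-8 + 1/(-5 + (-5 + 2)))) = 1/(120106 + (-8 + 1/(-5 - 3))) = 1/(120106 + (-8 + 1/(-8))) = 1/(120106 + (-8 - 1/8)) = 1/(120106 - 65/8) = 1/(960783/8) = 8/960783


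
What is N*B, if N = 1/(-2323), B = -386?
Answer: 386/2323 ≈ 0.16616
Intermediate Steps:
N = -1/2323 ≈ -0.00043048
N*B = -1/2323*(-386) = 386/2323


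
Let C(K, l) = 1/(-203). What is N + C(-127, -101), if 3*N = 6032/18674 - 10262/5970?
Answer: -7981406396/16973405505 ≈ -0.47023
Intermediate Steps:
C(K, l) = -1/203
N = -38905387/83612835 (N = (6032/18674 - 10262/5970)/3 = (6032*(1/18674) - 10262*1/5970)/3 = (3016/9337 - 5131/2985)/3 = (⅓)*(-38905387/27870945) = -38905387/83612835 ≈ -0.46530)
N + C(-127, -101) = -38905387/83612835 - 1/203 = -7981406396/16973405505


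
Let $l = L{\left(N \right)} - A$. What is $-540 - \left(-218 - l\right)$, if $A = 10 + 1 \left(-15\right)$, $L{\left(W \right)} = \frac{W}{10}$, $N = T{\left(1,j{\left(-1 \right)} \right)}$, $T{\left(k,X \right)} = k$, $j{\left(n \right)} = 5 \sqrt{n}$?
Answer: $- \frac{3169}{10} \approx -316.9$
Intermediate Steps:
$N = 1$
$L{\left(W \right)} = \frac{W}{10}$ ($L{\left(W \right)} = W \frac{1}{10} = \frac{W}{10}$)
$A = -5$ ($A = 10 - 15 = -5$)
$l = \frac{51}{10}$ ($l = \frac{1}{10} \cdot 1 - -5 = \frac{1}{10} + 5 = \frac{51}{10} \approx 5.1$)
$-540 - \left(-218 - l\right) = -540 - \left(-218 - \frac{51}{10}\right) = -540 - - \frac{2231}{10} = -540 + \frac{2231}{10} = - \frac{3169}{10}$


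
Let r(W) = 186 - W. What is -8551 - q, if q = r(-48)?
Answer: -8785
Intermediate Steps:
q = 234 (q = 186 - 1*(-48) = 186 + 48 = 234)
-8551 - q = -8551 - 1*234 = -8551 - 234 = -8785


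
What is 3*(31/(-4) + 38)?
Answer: 363/4 ≈ 90.750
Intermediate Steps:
3*(31/(-4) + 38) = 3*(31*(-¼) + 38) = 3*(-31/4 + 38) = 3*(121/4) = 363/4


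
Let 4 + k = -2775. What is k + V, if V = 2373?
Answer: -406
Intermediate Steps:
k = -2779 (k = -4 - 2775 = -2779)
k + V = -2779 + 2373 = -406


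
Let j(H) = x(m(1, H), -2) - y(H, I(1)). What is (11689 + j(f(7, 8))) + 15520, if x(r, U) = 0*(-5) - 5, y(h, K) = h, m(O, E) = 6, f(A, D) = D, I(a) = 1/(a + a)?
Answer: 27196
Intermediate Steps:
I(a) = 1/(2*a)
x(r, U) = -5 (x(r, U) = 0 - 5 = -5)
j(H) = -5 - H
(11689 + j(f(7, 8))) + 15520 = (11689 + (-5 - 1*8)) + 15520 = (11689 + (-5 - 8)) + 15520 = (11689 - 13) + 15520 = 11676 + 15520 = 27196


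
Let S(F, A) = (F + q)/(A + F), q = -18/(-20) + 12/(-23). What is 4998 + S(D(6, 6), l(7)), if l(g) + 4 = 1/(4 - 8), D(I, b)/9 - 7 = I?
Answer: 259275264/51865 ≈ 4999.0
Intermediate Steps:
D(I, b) = 63 + 9*I
q = 87/230 (q = -18*(-1/20) + 12*(-1/23) = 9/10 - 12/23 = 87/230 ≈ 0.37826)
l(g) = -17/4 (l(g) = -4 + 1/(4 - 8) = -4 + 1/(-4) = -4 - ¼ = -17/4)
S(F, A) = (87/230 + F)/(A + F) (S(F, A) = (F + 87/230)/(A + F) = (87/230 + F)/(A + F))
4998 + S(D(6, 6), l(7)) = 4998 + (87/230 + (63 + 9*6))/(-17/4 + (63 + 9*6)) = 4998 + (87/230 + (63 + 54))/(-17/4 + (63 + 54)) = 4998 + (87/230 + 117)/(-17/4 + 117) = 4998 + (26997/230)/(451/4) = 4998 + (4/451)*(26997/230) = 4998 + 53994/51865 = 259275264/51865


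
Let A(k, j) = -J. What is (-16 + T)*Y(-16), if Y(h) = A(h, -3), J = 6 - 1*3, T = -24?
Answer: 120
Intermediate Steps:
J = 3 (J = 6 - 3 = 3)
A(k, j) = -3 (A(k, j) = -1*3 = -3)
Y(h) = -3
(-16 + T)*Y(-16) = (-16 - 24)*(-3) = -40*(-3) = 120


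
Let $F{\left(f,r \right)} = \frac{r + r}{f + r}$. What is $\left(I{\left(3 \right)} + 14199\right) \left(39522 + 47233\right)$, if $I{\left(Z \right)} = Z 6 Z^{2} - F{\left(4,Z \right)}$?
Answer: $\frac{8720699355}{7} \approx 1.2458 \cdot 10^{9}$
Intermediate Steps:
$F{\left(f,r \right)} = \frac{2 r}{f + r}$
$I{\left(Z \right)} = 6 Z^{3} - \frac{2 Z}{4 + Z}$ ($I{\left(Z \right)} = Z 6 Z^{2} - \frac{2 Z}{4 + Z} = 6 Z Z^{2} - \frac{2 Z}{4 + Z} = 6 Z^{3} - \frac{2 Z}{4 + Z}$)
$\left(I{\left(3 \right)} + 14199\right) \left(39522 + 47233\right) = \left(2 \cdot 3 \frac{1}{4 + 3} \left(-1 + 3 \cdot 3^{2} \left(4 + 3\right)\right) + 14199\right) \left(39522 + 47233\right) = \left(2 \cdot 3 \cdot \frac{1}{7} \left(-1 + 3 \cdot 9 \cdot 7\right) + 14199\right) 86755 = \left(2 \cdot 3 \cdot \frac{1}{7} \left(-1 + 189\right) + 14199\right) 86755 = \left(2 \cdot 3 \cdot \frac{1}{7} \cdot 188 + 14199\right) 86755 = \left(\frac{1128}{7} + 14199\right) 86755 = \frac{100521}{7} \cdot 86755 = \frac{8720699355}{7}$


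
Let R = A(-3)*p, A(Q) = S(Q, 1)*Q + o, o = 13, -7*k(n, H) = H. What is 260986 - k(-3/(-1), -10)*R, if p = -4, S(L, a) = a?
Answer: 1827302/7 ≈ 2.6104e+5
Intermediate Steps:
k(n, H) = -H/7
A(Q) = 13 + Q (A(Q) = 1*Q + 13 = Q + 13 = 13 + Q)
R = -40 (R = (13 - 3)*(-4) = 10*(-4) = -40)
260986 - k(-3/(-1), -10)*R = 260986 - (-⅐*(-10))*(-40) = 260986 - 10*(-40)/7 = 260986 - 1*(-400/7) = 260986 + 400/7 = 1827302/7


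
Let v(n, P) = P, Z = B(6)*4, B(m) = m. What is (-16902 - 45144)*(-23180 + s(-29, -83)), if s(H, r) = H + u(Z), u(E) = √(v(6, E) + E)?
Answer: 1440025614 - 248184*√3 ≈ 1.4396e+9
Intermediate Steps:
Z = 24 (Z = 6*4 = 24)
u(E) = √2*√E (u(E) = √(E + E) = √(2*E) = √2*√E)
s(H, r) = H + 4*√3 (s(H, r) = H + √2*√24 = H + √2*(2*√6) = H + 4*√3)
(-16902 - 45144)*(-23180 + s(-29, -83)) = (-16902 - 45144)*(-23180 + (-29 + 4*√3)) = -62046*(-23209 + 4*√3) = 1440025614 - 248184*√3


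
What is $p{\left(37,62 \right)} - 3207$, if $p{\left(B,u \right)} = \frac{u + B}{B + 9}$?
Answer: $- \frac{147423}{46} \approx -3204.8$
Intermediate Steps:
$p{\left(B,u \right)} = \frac{B + u}{9 + B}$
$p{\left(37,62 \right)} - 3207 = \frac{37 + 62}{9 + 37} - 3207 = \frac{1}{46} \cdot 99 - 3207 = \frac{99}{46} - 3207 = - \frac{147423}{46}$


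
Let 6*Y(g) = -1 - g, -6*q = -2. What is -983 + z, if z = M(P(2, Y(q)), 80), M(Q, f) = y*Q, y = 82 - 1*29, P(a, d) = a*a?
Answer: -771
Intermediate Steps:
q = ⅓ (q = -⅙*(-2) = ⅓ ≈ 0.33333)
Y(g) = -⅙ - g/6 (Y(g) = (-1 - g)/6 = -⅙ - g/6)
P(a, d) = a²
y = 53 (y = 82 - 29 = 53)
M(Q, f) = 53*Q
z = 212 (z = 53*2² = 53*4 = 212)
-983 + z = -983 + 212 = -771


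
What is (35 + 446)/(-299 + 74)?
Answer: -481/225 ≈ -2.1378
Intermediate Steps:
(35 + 446)/(-299 + 74) = 481/(-225) = 481*(-1/225) = -481/225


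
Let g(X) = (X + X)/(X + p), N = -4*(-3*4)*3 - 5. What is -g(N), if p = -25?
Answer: -139/57 ≈ -2.4386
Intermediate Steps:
N = 139 (N = -(-48)*3 - 5 = -4*(-36) - 5 = 144 - 5 = 139)
g(X) = 2*X/(-25 + X) (g(X) = (X + X)/(X - 25) = (2*X)/(-25 + X) = 2*X/(-25 + X))
-g(N) = -2*139/(-25 + 139) = -2*139/114 = -1*139/57 = -139/57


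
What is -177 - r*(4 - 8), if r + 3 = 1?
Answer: -185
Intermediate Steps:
r = -2 (r = -3 + 1 = -2)
-177 - r*(4 - 8) = -177 - (-2)*(4 - 8) = -177 - (-2)*(-4) = -177 - 1*8 = -177 - 8 = -185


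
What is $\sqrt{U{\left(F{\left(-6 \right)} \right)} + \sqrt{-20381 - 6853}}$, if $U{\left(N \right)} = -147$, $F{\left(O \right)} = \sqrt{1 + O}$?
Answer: $\sqrt{-147 + 3 i \sqrt{3026}} \approx 6.0829 + 13.565 i$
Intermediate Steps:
$\sqrt{U{\left(F{\left(-6 \right)} \right)} + \sqrt{-20381 - 6853}} = \sqrt{-147 + \sqrt{-20381 - 6853}} = \sqrt{-147 + \sqrt{-27234}} = \sqrt{-147 + 3 i \sqrt{3026}}$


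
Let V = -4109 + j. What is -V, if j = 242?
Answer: 3867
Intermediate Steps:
V = -3867 (V = -4109 + 242 = -3867)
-V = -1*(-3867) = 3867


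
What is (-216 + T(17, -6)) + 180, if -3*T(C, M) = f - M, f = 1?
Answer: -115/3 ≈ -38.333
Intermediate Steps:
T(C, M) = -⅓ + M/3 (T(C, M) = -(1 - M)/3 = -⅓ + M/3)
(-216 + T(17, -6)) + 180 = (-216 + (-⅓ + (⅓)*(-6))) + 180 = (-216 + (-⅓ - 2)) + 180 = (-216 - 7/3) + 180 = -655/3 + 180 = -115/3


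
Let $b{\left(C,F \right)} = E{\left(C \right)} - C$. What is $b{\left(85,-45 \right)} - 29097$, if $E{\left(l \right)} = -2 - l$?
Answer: $-29269$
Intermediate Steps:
$b{\left(C,F \right)} = -2 - 2 C$ ($b{\left(C,F \right)} = \left(-2 - C\right) - C = -2 - 2 C$)
$b{\left(85,-45 \right)} - 29097 = \left(-2 - 170\right) - 29097 = -172 - 29097 = -29269$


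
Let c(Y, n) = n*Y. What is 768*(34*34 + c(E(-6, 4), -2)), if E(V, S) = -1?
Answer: 889344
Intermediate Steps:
c(Y, n) = Y*n
768*(34*34 + c(E(-6, 4), -2)) = 768*(34*34 - 1*(-2)) = 768*(1156 + 2) = 768*1158 = 889344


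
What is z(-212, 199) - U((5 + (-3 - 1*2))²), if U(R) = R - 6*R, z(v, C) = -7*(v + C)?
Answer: 91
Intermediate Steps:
z(v, C) = -7*C - 7*v (z(v, C) = -7*(C + v) = -7*C - 7*v)
U(R) = -5*R
z(-212, 199) - U((5 + (-3 - 1*2))²) = (-7*199 - 7*(-212)) - (-5)*(5 + (-3 - 1*2))² = (-1393 + 1484) - (-5)*(5 + (-3 - 2))² = 91 - (-5)*(5 - 5)² = 91 - (-5)*0² = 91 - (-5)*0 = 91 - 1*0 = 91 + 0 = 91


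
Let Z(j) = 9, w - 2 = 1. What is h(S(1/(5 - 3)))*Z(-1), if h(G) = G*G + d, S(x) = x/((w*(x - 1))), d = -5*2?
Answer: -89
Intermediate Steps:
w = 3 (w = 2 + 1 = 3)
d = -10
S(x) = x/(-3 + 3*x) (S(x) = x/((3*(x - 1))) = x/((3*(-1 + x))) = x/(-3 + 3*x))
h(G) = -10 + G² (h(G) = G*G - 10 = G² - 10 = -10 + G²)
h(S(1/(5 - 3)))*Z(-1) = (-10 + (1/(3*(5 - 3)*(-1 + 1/(5 - 3))))²)*9 = (-10 + ((⅓)/(2*(-1 + 1/2)))²)*9 = (-10 + ((⅓)*(½)/(-1 + ½))²)*9 = (-10 + ((⅓)*(½)/(-½))²)*9 = (-10 + ((⅓)*(½)*(-2))²)*9 = (-10 + (-⅓)²)*9 = (-10 + ⅑)*9 = -89/9*9 = -89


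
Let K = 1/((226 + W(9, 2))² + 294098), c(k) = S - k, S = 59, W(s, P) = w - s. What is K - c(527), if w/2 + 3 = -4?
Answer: 156923677/335307 ≈ 468.00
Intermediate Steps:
w = -14 (w = -6 + 2*(-4) = -6 - 8 = -14)
W(s, P) = -14 - s
c(k) = 59 - k
K = 1/335307 (K = 1/((226 + (-14 - 1*9))² + 294098) = 1/((226 + (-14 - 9))² + 294098) = 1/((226 - 23)² + 294098) = 1/(203² + 294098) = 1/(41209 + 294098) = 1/335307 ≈ 2.9823e-6)
K - c(527) = 1/335307 - (59 - 1*527) = 1/335307 - (59 - 527) = 1/335307 - 1*(-468) = 1/335307 + 468 = 156923677/335307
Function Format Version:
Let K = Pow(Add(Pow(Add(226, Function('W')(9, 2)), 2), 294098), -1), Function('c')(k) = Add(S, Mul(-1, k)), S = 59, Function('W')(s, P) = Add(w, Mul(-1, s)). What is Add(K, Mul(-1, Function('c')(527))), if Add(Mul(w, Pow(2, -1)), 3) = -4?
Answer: Rational(156923677, 335307) ≈ 468.00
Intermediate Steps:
w = -14 (w = Add(-6, Mul(2, -4)) = Add(-6, -8) = -14)
Function('W')(s, P) = Add(-14, Mul(-1, s))
Function('c')(k) = Add(59, Mul(-1, k))
K = Rational(1, 335307) (K = Pow(Add(Pow(Add(226, Add(-14, Mul(-1, 9))), 2), 294098), -1) = Pow(Add(Pow(Add(226, Add(-14, -9)), 2), 294098), -1) = Pow(Add(Pow(Add(226, -23), 2), 294098), -1) = Pow(Add(Pow(203, 2), 294098), -1) = Pow(Add(41209, 294098), -1) = Pow(335307, -1) = Rational(1, 335307) ≈ 2.9823e-6)
Add(K, Mul(-1, Function('c')(527))) = Add(Rational(1, 335307), Mul(-1, Add(59, Mul(-1, 527)))) = Add(Rational(1, 335307), Mul(-1, Add(59, -527))) = Add(Rational(1, 335307), Mul(-1, -468)) = Add(Rational(1, 335307), 468) = Rational(156923677, 335307)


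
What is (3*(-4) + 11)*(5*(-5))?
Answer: 25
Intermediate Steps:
(3*(-4) + 11)*(5*(-5)) = (-12 + 11)*(-25) = -1*(-25) = 25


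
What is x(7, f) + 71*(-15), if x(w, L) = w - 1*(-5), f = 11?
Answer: -1053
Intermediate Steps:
x(w, L) = 5 + w (x(w, L) = w + 5 = 5 + w)
x(7, f) + 71*(-15) = (5 + 7) + 71*(-15) = 12 - 1065 = -1053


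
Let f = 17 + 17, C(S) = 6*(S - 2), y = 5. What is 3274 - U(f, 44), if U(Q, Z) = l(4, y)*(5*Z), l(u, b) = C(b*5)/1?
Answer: -27086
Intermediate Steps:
C(S) = -12 + 6*S (C(S) = 6*(-2 + S) = -12 + 6*S)
l(u, b) = -12 + 30*b (l(u, b) = (-12 + 6*(b*5))/1 = (-12 + 6*(5*b))*1 = (-12 + 30*b)*1 = -12 + 30*b)
f = 34
U(Q, Z) = 690*Z (U(Q, Z) = (-12 + 30*5)*(5*Z) = (-12 + 150)*(5*Z) = 138*(5*Z) = 690*Z)
3274 - U(f, 44) = 3274 - 690*44 = 3274 - 1*30360 = 3274 - 30360 = -27086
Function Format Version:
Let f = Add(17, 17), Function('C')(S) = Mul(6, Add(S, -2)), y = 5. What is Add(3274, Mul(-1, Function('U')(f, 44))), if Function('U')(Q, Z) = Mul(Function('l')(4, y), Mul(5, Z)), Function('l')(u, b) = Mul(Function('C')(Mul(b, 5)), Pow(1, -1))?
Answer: -27086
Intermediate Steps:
Function('C')(S) = Add(-12, Mul(6, S)) (Function('C')(S) = Mul(6, Add(-2, S)) = Add(-12, Mul(6, S)))
Function('l')(u, b) = Add(-12, Mul(30, b)) (Function('l')(u, b) = Mul(Add(-12, Mul(6, Mul(b, 5))), Pow(1, -1)) = Mul(Add(-12, Mul(6, Mul(5, b))), 1) = Mul(Add(-12, Mul(30, b)), 1) = Add(-12, Mul(30, b)))
f = 34
Function('U')(Q, Z) = Mul(690, Z) (Function('U')(Q, Z) = Mul(Add(-12, Mul(30, 5)), Mul(5, Z)) = Mul(Add(-12, 150), Mul(5, Z)) = Mul(138, Mul(5, Z)) = Mul(690, Z))
Add(3274, Mul(-1, Function('U')(f, 44))) = Add(3274, Mul(-1, Mul(690, 44))) = Add(3274, Mul(-1, 30360)) = Add(3274, -30360) = -27086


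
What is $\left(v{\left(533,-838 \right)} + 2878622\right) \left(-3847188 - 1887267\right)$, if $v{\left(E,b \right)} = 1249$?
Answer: $-16514490655305$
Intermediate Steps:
$\left(v{\left(533,-838 \right)} + 2878622\right) \left(-3847188 - 1887267\right) = \left(1249 + 2878622\right) \left(-3847188 - 1887267\right) = 2879871 \left(-5734455\right) = -16514490655305$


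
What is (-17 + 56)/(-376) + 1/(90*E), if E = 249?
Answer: -436807/4213080 ≈ -0.10368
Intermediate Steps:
(-17 + 56)/(-376) + 1/(90*E) = (-17 + 56)/(-376) + 1/(90*249) = 39*(-1/376) + (1/90)*(1/249) = -39/376 + 1/22410 = -436807/4213080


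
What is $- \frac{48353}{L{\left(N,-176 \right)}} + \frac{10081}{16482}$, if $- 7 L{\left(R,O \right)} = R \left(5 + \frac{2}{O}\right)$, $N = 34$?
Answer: $\frac{245537111471}{123005166} \approx 1996.2$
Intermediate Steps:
$L{\left(R,O \right)} = - \frac{R \left(5 + \frac{2}{O}\right)}{7}$
$- \frac{48353}{L{\left(N,-176 \right)}} + \frac{10081}{16482} = - \frac{48353}{\left(- \frac{1}{7}\right) 34 \frac{1}{-176} \left(2 + 5 \left(-176\right)\right)} + \frac{10081}{16482} = - \frac{48353}{\left(- \frac{1}{7}\right) 34 \left(- \frac{1}{176}\right) \left(2 - 880\right)} + 10081 \cdot \frac{1}{16482} = - \frac{48353}{\left(- \frac{1}{7}\right) 34 \left(- \frac{1}{176}\right) \left(-878\right)} + \frac{10081}{16482} = - \frac{48353}{- \frac{7463}{308}} + \frac{10081}{16482} = \left(-48353\right) \left(- \frac{308}{7463}\right) + \frac{10081}{16482} = \frac{14892724}{7463} + \frac{10081}{16482} = \frac{245537111471}{123005166}$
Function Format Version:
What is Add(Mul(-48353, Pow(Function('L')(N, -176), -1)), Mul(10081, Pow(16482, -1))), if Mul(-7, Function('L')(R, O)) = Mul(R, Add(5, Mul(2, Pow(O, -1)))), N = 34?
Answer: Rational(245537111471, 123005166) ≈ 1996.2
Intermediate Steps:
Function('L')(R, O) = Mul(Rational(-1, 7), R, Add(5, Mul(2, Pow(O, -1)))) (Function('L')(R, O) = Mul(Rational(-1, 7), Mul(R, Add(5, Mul(2, Pow(O, -1))))) = Mul(Rational(-1, 7), R, Add(5, Mul(2, Pow(O, -1)))))
Add(Mul(-48353, Pow(Function('L')(N, -176), -1)), Mul(10081, Pow(16482, -1))) = Add(Mul(-48353, Pow(Mul(Rational(-1, 7), 34, Pow(-176, -1), Add(2, Mul(5, -176))), -1)), Mul(10081, Pow(16482, -1))) = Add(Mul(-48353, Pow(Mul(Rational(-1, 7), 34, Rational(-1, 176), Add(2, -880)), -1)), Mul(10081, Rational(1, 16482))) = Add(Mul(-48353, Pow(Mul(Rational(-1, 7), 34, Rational(-1, 176), -878), -1)), Rational(10081, 16482)) = Add(Mul(-48353, Pow(Rational(-7463, 308), -1)), Rational(10081, 16482)) = Add(Mul(-48353, Rational(-308, 7463)), Rational(10081, 16482)) = Add(Rational(14892724, 7463), Rational(10081, 16482)) = Rational(245537111471, 123005166)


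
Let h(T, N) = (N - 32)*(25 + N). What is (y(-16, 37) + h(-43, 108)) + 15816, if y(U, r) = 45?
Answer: 25969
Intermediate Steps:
h(T, N) = (-32 + N)*(25 + N)
(y(-16, 37) + h(-43, 108)) + 15816 = (45 + (-800 + 108² - 7*108)) + 15816 = (45 + (-800 + 11664 - 756)) + 15816 = (45 + 10108) + 15816 = 10153 + 15816 = 25969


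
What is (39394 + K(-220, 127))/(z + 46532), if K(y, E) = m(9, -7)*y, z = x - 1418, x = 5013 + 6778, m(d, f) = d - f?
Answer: 35874/56905 ≈ 0.63042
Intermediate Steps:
x = 11791
z = 10373 (z = 11791 - 1418 = 10373)
K(y, E) = 16*y (K(y, E) = (9 - 1*(-7))*y = (9 + 7)*y = 16*y)
(39394 + K(-220, 127))/(z + 46532) = (39394 + 16*(-220))/(10373 + 46532) = (39394 - 3520)/56905 = 35874*(1/56905) = 35874/56905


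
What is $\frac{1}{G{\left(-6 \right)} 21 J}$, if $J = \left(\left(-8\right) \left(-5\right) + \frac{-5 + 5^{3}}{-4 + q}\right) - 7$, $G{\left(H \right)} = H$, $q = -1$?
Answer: $- \frac{1}{1134} \approx -0.00088183$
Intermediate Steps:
$J = 9$ ($J = \left(\left(-8\right) \left(-5\right) + \frac{-5 + 5^{3}}{-4 - 1}\right) - 7 = \left(40 + \frac{-5 + 125}{-5}\right) - 7 = \left(40 + 120 \left(- \frac{1}{5}\right)\right) - 7 = \left(40 - 24\right) - 7 = 16 - 7 = 9$)
$\frac{1}{G{\left(-6 \right)} 21 J} = \frac{1}{\left(-6\right) 21 \cdot 9} = \frac{1}{\left(-126\right) 9} = \frac{1}{-1134} = - \frac{1}{1134}$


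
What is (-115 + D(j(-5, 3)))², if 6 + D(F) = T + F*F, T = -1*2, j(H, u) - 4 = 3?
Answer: 5476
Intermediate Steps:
j(H, u) = 7 (j(H, u) = 4 + 3 = 7)
T = -2
D(F) = -8 + F² (D(F) = -6 + (-2 + F*F) = -6 + (-2 + F²) = -8 + F²)
(-115 + D(j(-5, 3)))² = (-115 + (-8 + 7²))² = (-115 + (-8 + 49))² = (-115 + 41)² = (-74)² = 5476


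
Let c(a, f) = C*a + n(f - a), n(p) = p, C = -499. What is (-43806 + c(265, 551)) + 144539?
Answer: -31216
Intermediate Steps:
c(a, f) = f - 500*a (c(a, f) = -499*a + (f - a) = f - 500*a)
(-43806 + c(265, 551)) + 144539 = (-43806 + (551 - 500*265)) + 144539 = (-43806 + (551 - 132500)) + 144539 = (-43806 - 131949) + 144539 = -175755 + 144539 = -31216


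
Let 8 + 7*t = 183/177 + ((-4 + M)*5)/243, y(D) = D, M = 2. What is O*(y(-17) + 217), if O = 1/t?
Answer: -20071800/100463 ≈ -199.79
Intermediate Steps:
t = -100463/100359 (t = -8/7 + (183/177 + ((-4 + 2)*5)/243)/7 = -8/7 + (183*(1/177) - 2*5*(1/243))/7 = -8/7 + (61/59 - 10*1/243)/7 = -8/7 + (61/59 - 10/243)/7 = -8/7 + (⅐)*(14233/14337) = -8/7 + 14233/100359 = -100463/100359 ≈ -1.0010)
O = -100359/100463 (O = 1/(-100463/100359) = -100359/100463 ≈ -0.99896)
O*(y(-17) + 217) = -100359*(-17 + 217)/100463 = -100359/100463*200 = -20071800/100463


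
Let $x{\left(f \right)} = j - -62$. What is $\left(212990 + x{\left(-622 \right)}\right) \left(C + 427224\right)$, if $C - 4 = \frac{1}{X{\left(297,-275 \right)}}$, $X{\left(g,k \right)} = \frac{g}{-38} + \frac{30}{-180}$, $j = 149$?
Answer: $\frac{41443861604283}{455} \approx 9.1085 \cdot 10^{10}$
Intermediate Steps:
$X{\left(g,k \right)} = - \frac{1}{6} - \frac{g}{38}$ ($X{\left(g,k \right)} = g \left(- \frac{1}{38}\right) + 30 \left(- \frac{1}{180}\right) = - \frac{g}{38} - \frac{1}{6} = - \frac{1}{6} - \frac{g}{38}$)
$C = \frac{1763}{455}$ ($C = 4 + \frac{1}{- \frac{1}{6} - \frac{297}{38}} = 4 + \frac{1}{- \frac{455}{57}} = 4 - \frac{57}{455} = \frac{1763}{455} \approx 3.8747$)
$x{\left(f \right)} = 211$ ($x{\left(f \right)} = 149 - -62 = 149 + 62 = 211$)
$\left(212990 + x{\left(-622 \right)}\right) \left(C + 427224\right) = \left(212990 + 211\right) \left(\frac{1763}{455} + 427224\right) = 213201 \cdot \frac{194388683}{455} = \frac{41443861604283}{455}$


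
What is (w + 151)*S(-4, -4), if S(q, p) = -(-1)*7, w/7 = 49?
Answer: 3458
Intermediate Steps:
w = 343 (w = 7*49 = 343)
S(q, p) = 7 (S(q, p) = -1*(-7) = 7)
(w + 151)*S(-4, -4) = (343 + 151)*7 = 494*7 = 3458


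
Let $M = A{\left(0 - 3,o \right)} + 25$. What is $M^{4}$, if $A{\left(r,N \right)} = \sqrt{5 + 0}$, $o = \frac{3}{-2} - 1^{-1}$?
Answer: $\left(25 + \sqrt{5}\right)^{4} \approx 5.5027 \cdot 10^{5}$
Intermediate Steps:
$o = - \frac{5}{2}$ ($o = 3 \left(- \frac{1}{2}\right) - 1 = - \frac{3}{2} - 1 = - \frac{5}{2} \approx -2.5$)
$A{\left(r,N \right)} = \sqrt{5}$
$M = 25 + \sqrt{5}$ ($M = \sqrt{5} + 25 = 25 + \sqrt{5} \approx 27.236$)
$M^{4} = \left(25 + \sqrt{5}\right)^{4}$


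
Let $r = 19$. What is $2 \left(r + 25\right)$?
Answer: $88$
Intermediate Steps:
$2 \left(r + 25\right) = 2 \left(19 + 25\right) = 2 \cdot 44 = 88$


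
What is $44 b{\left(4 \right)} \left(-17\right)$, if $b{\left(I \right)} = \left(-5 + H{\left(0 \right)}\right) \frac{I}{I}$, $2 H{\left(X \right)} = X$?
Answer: $3740$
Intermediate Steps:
$H{\left(X \right)} = \frac{X}{2}$
$b{\left(I \right)} = -5$ ($b{\left(I \right)} = \left(-5 + \frac{1}{2} \cdot 0\right) \frac{I}{I} = \left(-5 + 0\right) 1 = \left(-5\right) 1 = -5$)
$44 b{\left(4 \right)} \left(-17\right) = 44 \left(-5\right) \left(-17\right) = \left(-220\right) \left(-17\right) = 3740$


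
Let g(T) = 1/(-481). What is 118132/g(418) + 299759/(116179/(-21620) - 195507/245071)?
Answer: -1859592234523193288/32698965049 ≈ -5.6870e+7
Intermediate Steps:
g(T) = -1/481
118132/g(418) + 299759/(116179/(-21620) - 195507/245071) = 118132/(-1/481) + 299759/(116179/(-21620) - 195507/245071) = 118132*(-481) + 299759/(116179*(-1/21620) - 195507*1/245071) = -56821492 + 299759/(-116179/21620 - 195507/245071) = -56821492 + 299759/(-32698965049/5298435020) = -56821492 + 299759*(-5298435020/32698965049) = -56821492 - 1588253583160180/32698965049 = -1859592234523193288/32698965049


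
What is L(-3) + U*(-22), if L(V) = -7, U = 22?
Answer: -491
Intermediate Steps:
L(-3) + U*(-22) = -7 + 22*(-22) = -7 - 484 = -491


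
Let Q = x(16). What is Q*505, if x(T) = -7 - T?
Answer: -11615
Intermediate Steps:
Q = -23 (Q = -7 - 1*16 = -7 - 16 = -23)
Q*505 = -23*505 = -11615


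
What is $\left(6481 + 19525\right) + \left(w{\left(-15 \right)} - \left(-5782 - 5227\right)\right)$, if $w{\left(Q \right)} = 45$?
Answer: $37060$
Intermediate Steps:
$\left(6481 + 19525\right) + \left(w{\left(-15 \right)} - \left(-5782 - 5227\right)\right) = \left(6481 + 19525\right) + \left(45 - \left(-5782 - 5227\right)\right) = 26006 + \left(45 - -11009\right) = 26006 + \left(45 + 11009\right) = 26006 + 11054 = 37060$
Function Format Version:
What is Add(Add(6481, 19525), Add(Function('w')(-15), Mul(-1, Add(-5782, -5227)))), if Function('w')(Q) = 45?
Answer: 37060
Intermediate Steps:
Add(Add(6481, 19525), Add(Function('w')(-15), Mul(-1, Add(-5782, -5227)))) = Add(Add(6481, 19525), Add(45, Mul(-1, Add(-5782, -5227)))) = Add(26006, Add(45, Mul(-1, -11009))) = Add(26006, Add(45, 11009)) = Add(26006, 11054) = 37060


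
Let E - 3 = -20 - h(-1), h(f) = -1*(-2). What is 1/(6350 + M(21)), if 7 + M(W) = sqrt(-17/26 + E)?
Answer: 164918/1046075385 - I*sqrt(13286)/1046075385 ≈ 0.00015765 - 1.1019e-7*I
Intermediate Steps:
h(f) = 2
E = -19 (E = 3 + (-20 - 1*2) = 3 + (-20 - 2) = 3 - 22 = -19)
M(W) = -7 + I*sqrt(13286)/26 (M(W) = -7 + sqrt(-17/26 - 19) = -7 + sqrt(-511/26) = -7 + I*sqrt(13286)/26)
1/(6350 + M(21)) = 1/(6350 + (-7 + I*sqrt(13286)/26)) = 1/(6343 + I*sqrt(13286)/26)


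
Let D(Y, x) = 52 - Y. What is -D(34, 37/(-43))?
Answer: -18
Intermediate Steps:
-D(34, 37/(-43)) = -(52 - 1*34) = -(52 - 34) = -1*18 = -18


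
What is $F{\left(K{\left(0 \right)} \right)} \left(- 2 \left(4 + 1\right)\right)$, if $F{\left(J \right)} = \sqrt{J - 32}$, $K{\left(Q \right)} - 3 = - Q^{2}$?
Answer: $- 10 i \sqrt{29} \approx - 53.852 i$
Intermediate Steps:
$K{\left(Q \right)} = 3 - Q^{2}$
$F{\left(J \right)} = \sqrt{-32 + J}$
$F{\left(K{\left(0 \right)} \right)} \left(- 2 \left(4 + 1\right)\right) = \sqrt{-32 + \left(3 - 0^{2}\right)} \left(- 2 \left(4 + 1\right)\right) = \sqrt{-32 + \left(3 - 0\right)} \left(\left(-2\right) 5\right) = \sqrt{-32 + \left(3 + 0\right)} \left(-10\right) = \sqrt{-32 + 3} \left(-10\right) = \sqrt{-29} \left(-10\right) = i \sqrt{29} \left(-10\right) = - 10 i \sqrt{29}$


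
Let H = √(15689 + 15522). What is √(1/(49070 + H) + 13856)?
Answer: √(679913921 + 318688*√59)/√(49070 + 23*√59) ≈ 117.71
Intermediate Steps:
H = 23*√59 (H = √31211 = 23*√59 ≈ 176.67)
√(1/(49070 + H) + 13856) = √(1/(49070 + 23*√59) + 13856) = √(13856 + 1/(49070 + 23*√59))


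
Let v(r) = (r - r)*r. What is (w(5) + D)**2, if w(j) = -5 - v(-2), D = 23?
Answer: 324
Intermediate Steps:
v(r) = 0 (v(r) = 0*r = 0)
w(j) = -5 (w(j) = -5 - 1*0 = -5 + 0 = -5)
(w(5) + D)**2 = (-5 + 23)**2 = 18**2 = 324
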